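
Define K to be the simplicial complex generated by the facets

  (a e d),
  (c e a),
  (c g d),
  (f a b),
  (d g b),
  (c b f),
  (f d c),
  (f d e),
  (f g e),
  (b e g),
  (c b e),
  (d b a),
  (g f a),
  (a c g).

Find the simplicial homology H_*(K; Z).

H_0 ≅ Z,  H_1 ≅ Z^2,  H_2 ≅ Z.

Order the vertices as a < b < c < d < e < f < g. Listing each simplex with vertices in this order, K has dimension 2 with simplices:

  0-simplices (7): a, b, c, d, e, f, g
  1-simplices (21): ab, ac, ad, ae, af, ag, bc, bd, be, bf, bg, cd, ce, cf, cg, de, df, dg, ef, eg, fg
  2-simplices (14): abd, abf, ace, acg, ade, afg, bce, bcf, bdg, beg, cdf, cdg, def, efg

Hence C_0 ≅ Z^7, C_1 ≅ Z^21, C_2 ≅ Z^14.

Boundary ∂_1: C_1 → C_0 is given by ∂[p,q] = [q] − [p].
This gives a 7×21 integer matrix of rank 6; reducing to Smith normal form yields diagonal entries (1,1,1,1,1,1).

The boundary map ∂_2: C_2 → C_1 maps a triangle to the signed sum of its edges. For instance
  ∂ade = de − ae + ad,
  ∂bce = ce − be + bc.
This gives a 21×14 integer matrix of rank 13; reducing to Smith normal form yields diagonal entries (1,1,1,1,1,1,1,1,1,1,1,1,1).

Now H_k = ker ∂_k / im ∂_{k+1}, so:

  H_0: rank C_0 − rank ∂_1 = 7 − 6 = 1, and the invariant factors of ∂_1 are all 1, so H_0 = Z.
  H_1: rank ker ∂_1 − rank ∂_2 = (21 − 6) − 13 = 2, and the invariant factors of ∂_2 are all 1, so H_1 = Z^2.
  H_2: rank ker ∂_2 − rank ∂_3 = (14 − 13) − 0 = 1, and there is no ∂_3, so H_2 = Z.

(K is a triangulation of the torus T^2.)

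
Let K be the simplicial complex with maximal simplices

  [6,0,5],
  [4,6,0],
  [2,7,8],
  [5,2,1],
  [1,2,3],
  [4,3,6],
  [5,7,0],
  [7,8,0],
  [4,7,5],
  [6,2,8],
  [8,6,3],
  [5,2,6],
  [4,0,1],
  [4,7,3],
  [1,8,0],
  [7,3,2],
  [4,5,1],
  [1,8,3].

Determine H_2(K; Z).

H_2 ≅ 0.

Take the total order 0 < 1 < 2 < 3 < 4 < 5 < 6 < 7 < 8 on the vertex set. Then K (dimension 2) consists of the simplices:

  0-simplices (9): [0], [1], [2], [3], [4], [5], [6], [7], [8]
  1-simplices (27): (27 of them)
  2-simplices (18): [0,1,4], [0,1,8], [0,4,6], [0,5,6], [0,5,7], [0,7,8], [1,2,3], [1,2,5], [1,3,8], [1,4,5], [2,3,7], [2,5,6], [2,6,8], [2,7,8], [3,4,6], [3,4,7], [3,6,8], [4,5,7]

so the chain groups are C_0 ≅ Z^9, C_1 ≅ Z^27, C_2 ≅ Z^18.

The boundary map ∂_1: C_1 → C_0 maps an edge to its endpoints' difference, ∂[p,q] = q − p.
The 9×27 boundary matrix has rank 8 and Smith normal form diag(1,1,1,1,1,1,1,1).

The boundary map ∂_2: C_2 → C_1 maps a triangle to the signed sum of its edges. For instance
  ∂[3,6,8] = [6,8] − [3,8] + [3,6],
  ∂[4,5,7] = [5,7] − [4,7] + [4,5].
The 27×18 boundary matrix has rank 18 and Smith normal form diag(1,1,1,1,1,1,1,1,1,1,1,1,1,1,1,1,1,2).

Now H_k = ker ∂_k / im ∂_{k+1}, so:

  H_2: rank ker ∂_2 − rank ∂_3 = (18 − 18) − 0 = 0, and there is no ∂_3, so H_2 = 0.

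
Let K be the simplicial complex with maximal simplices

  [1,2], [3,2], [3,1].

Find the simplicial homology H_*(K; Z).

Take the total order 1 < 2 < 3 on the vertex set. Then K (dimension 1) consists of the simplices:

  0-simplices (3): [1], [2], [3]
  1-simplices (3): [1,2], [1,3], [2,3]

so the chain groups are C_0 ≅ Z^3, C_1 ≅ Z^3.

∂_1: C_1 → C_0 sends each edge [p,q] (with p < q) to q − p. For instance
  ∂[1,2] = [2] − [1].
This gives a 3×3 integer matrix of rank 2; reducing to Smith normal form yields diagonal entries (1,1).

Computing H_k = (kernel of ∂_k) / (image of ∂_{k+1}):

  H_0: rank C_0 − rank ∂_1 = 3 − 2 = 1, and the invariant factors of ∂_1 are all 1, so H_0 ≅ Z.
  H_1: rank ker ∂_1 − rank ∂_2 = (3 − 2) − 0 = 1, and there is no ∂_2, so H_1 ≅ Z.

As a check, the Euler characteristic is 3 − 3 = 0, which agrees with 1 − 1 = 0.
(K is a triangulation of the circle S^1.)

H_0 = Z,  H_1 = Z.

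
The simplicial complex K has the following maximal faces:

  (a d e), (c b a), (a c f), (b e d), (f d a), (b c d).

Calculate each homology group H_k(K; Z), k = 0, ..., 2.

H_0 ≅ Z,  H_1 ≅ Z,  H_2 = 0.

We work with the vertex ordering a < b < c < d < e < f. The simplices of K, each written with vertices in increasing order, are:

  0-simplices (6): a, b, c, d, e, f
  1-simplices (12): ab, ac, ad, ae, af, bc, bd, be, cd, cf, de, df
  2-simplices (6): abc, acf, ade, adf, bcd, bde

giving chain groups C_0 ≅ Z^6, C_1 ≅ Z^12, C_2 ≅ Z^6.

∂_1: C_1 → C_0 sends each edge [p,q] (with p < q) to q − p. For instance
  ∂be = e − b.
The resulting 6×12 matrix has rank 5, and its Smith normal form has invariant factors (1,1,1,1,1).

The boundary map ∂_2: C_2 → C_1 maps a triangle to the signed sum of its edges. For instance
  ∂adf = df − af + ad,
  ∂ade = de − ae + ad.
The resulting 12×6 matrix has rank 6, and its Smith normal form has invariant factors (1,1,1,1,1,1).

Now H_k = ker ∂_k / im ∂_{k+1}, so:

  H_0: rank C_0 − rank ∂_1 = 6 − 5 = 1, and the invariant factors of ∂_1 are all 1, so H_0 = Z.
  H_1: rank ker ∂_1 − rank ∂_2 = (12 − 5) − 6 = 1, and the invariant factors of ∂_2 are all 1, so H_1 = Z.
  H_2: rank ker ∂_2 − rank ∂_3 = (6 − 6) − 0 = 0, and there is no ∂_3, so H_2 = 0.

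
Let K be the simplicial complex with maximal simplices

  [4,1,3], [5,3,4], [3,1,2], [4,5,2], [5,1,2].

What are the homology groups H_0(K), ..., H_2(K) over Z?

H_0 = Z,  H_1 = Z,  H_2 = 0.

Fix the vertex order 1 < 2 < 3 < 4 < 5 and write every simplex with vertices in increasing order. Then dim K = 2 and the simplices of K are:

  0-simplices (5): [1], [2], [3], [4], [5]
  1-simplices (10): [1,2], [1,3], [1,4], [1,5], [2,3], [2,4], [2,5], [3,4], [3,5], [4,5]
  2-simplices (5): [1,2,3], [1,2,5], [1,3,4], [2,4,5], [3,4,5]

giving chain groups C_0 ≅ Z^5, C_1 ≅ Z^10, C_2 ≅ Z^5.

Boundary ∂_1: C_1 → C_0 sends each edge [p,q] (with p < q) to q − p. For instance
  ∂[1,5] = [5] − [1].
This gives a 5×10 integer matrix of rank 4; reducing to Smith normal form yields diagonal entries (1,1,1,1).

The boundary map ∂_2: C_2 → C_1 sends each 2-simplex [p,q,r] to [q,r] − [p,r] + [p,q]. For instance
  ∂[1,3,4] = [3,4] − [1,4] + [1,3],
  ∂[1,2,5] = [2,5] − [1,5] + [1,2].
As a 10×5 matrix over Z this has rank 5, with invariant factors (1,1,1,1,1).

Reading off H_k = ker ∂_k / im ∂_{k+1}:

  H_0: rank C_0 − rank ∂_1 = 5 − 4 = 1, and the invariant factors of ∂_1 are all 1, so H_0 = Z.
  H_1: rank ker ∂_1 − rank ∂_2 = (10 − 4) − 5 = 1, and the invariant factors of ∂_2 are all 1, so H_1 = Z.
  H_2: rank ker ∂_2 − rank ∂_3 = (5 − 5) − 0 = 0, and there is no ∂_3, so H_2 = 0.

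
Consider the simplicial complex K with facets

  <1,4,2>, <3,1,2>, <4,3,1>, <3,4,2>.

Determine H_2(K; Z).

H_2 ≅ Z.

Order the vertices as 1 < 2 < 3 < 4. Listing each simplex with vertices in this order, K has dimension 2 with simplices:

  0-simplices (4): [1], [2], [3], [4]
  1-simplices (6): [1,2], [1,3], [1,4], [2,3], [2,4], [3,4]
  2-simplices (4): [1,2,3], [1,2,4], [1,3,4], [2,3,4]

giving chain groups C_0 ≅ Z^4, C_1 ≅ Z^6, C_2 ≅ Z^4.

The boundary map ∂_1: C_1 → C_0 sends each edge [p,q] (with p < q) to q − p. For instance
  ∂[2,4] = [4] − [2].
This gives a 4×6 integer matrix of rank 3; reducing to Smith normal form yields diagonal entries (1,1,1).

Boundary ∂_2: C_2 → C_1 sends each 2-simplex [p,q,r] to [q,r] − [p,r] + [p,q]. For instance
  ∂[2,3,4] = [3,4] − [2,4] + [2,3],
  ∂[1,2,4] = [2,4] − [1,4] + [1,2].
As a 6×4 matrix over Z this has rank 3, with invariant factors (1,1,1).

Now H_k = ker ∂_k / im ∂_{k+1}, so:

  H_2: rank ker ∂_2 − rank ∂_3 = (4 − 3) − 0 = 1, and there is no ∂_3, so H_2 ≅ Z.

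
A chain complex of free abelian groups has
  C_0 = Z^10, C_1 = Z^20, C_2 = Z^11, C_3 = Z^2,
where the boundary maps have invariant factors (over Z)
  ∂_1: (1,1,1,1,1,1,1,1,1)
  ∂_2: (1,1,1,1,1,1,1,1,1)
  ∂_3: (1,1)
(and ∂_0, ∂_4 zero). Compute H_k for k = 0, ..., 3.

H_0: b_0 = 10 − 0 − 9 = 1; torsion from ∂_1 factors > 1: none. So H_0 = Z.
H_1: b_1 = 20 − 9 − 9 = 2; torsion from ∂_2 factors > 1: none. So H_1 = Z^2.
H_2: b_2 = 11 − 9 − 2 = 0; torsion from ∂_3 factors > 1: none. So H_2 = 0.
H_3: b_3 = 2 − 2 − 0 = 0; torsion from ∂_4 factors > 1: none. So H_3 = 0.

H_0 = Z,  H_1 = Z^2,  H_2 = 0,  H_3 = 0.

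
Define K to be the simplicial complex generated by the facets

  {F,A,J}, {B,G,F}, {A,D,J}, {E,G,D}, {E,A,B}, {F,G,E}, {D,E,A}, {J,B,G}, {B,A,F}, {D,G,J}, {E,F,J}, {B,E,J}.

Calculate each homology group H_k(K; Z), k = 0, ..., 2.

H_0 = Z,  H_1 = Z/2,  H_2 = 0.

Take the total order A < B < D < E < F < G < J on the vertex set. Then K (dimension 2) consists of the simplices:

  0-simplices (7): A, B, D, E, F, G, J
  1-simplices (18): AB, AD, AE, AF, AJ, BE, BF, BG, BJ, DE, DG, DJ, EF, EG, EJ, FG, FJ, GJ
  2-simplices (12): ABE, ABF, ADE, ADJ, AFJ, BEJ, BFG, BGJ, DEG, DGJ, EFG, EFJ

giving chain groups C_0 ≅ Z^7, C_1 ≅ Z^18, C_2 ≅ Z^12.

∂_1: C_1 → C_0 sends each edge [p,q] (with p < q) to q − p. For instance
  ∂BE = E − B.
This gives a 7×18 integer matrix of rank 6; reducing to Smith normal form yields diagonal entries (1,1,1,1,1,1).

Boundary ∂_2: C_2 → C_1 sends each 2-simplex [p,q,r] to [q,r] − [p,r] + [p,q]. For instance
  ∂EFJ = FJ − EJ + EF,
  ∂EFG = FG − EG + EF.
This gives a 18×12 integer matrix of rank 12; reducing to Smith normal form yields diagonal entries (1,1,1,1,1,1,1,1,1,1,1,2).

Computing H_k = (kernel of ∂_k) / (image of ∂_{k+1}):

  H_0: rank C_0 − rank ∂_1 = 7 − 6 = 1, and the invariant factors of ∂_1 are all 1, so H_0 = Z.
  H_1: rank ker ∂_1 − rank ∂_2 = (18 − 6) − 12 = 0, and ∂_2 has invariant factor 2 > 1, so H_1 = Z/2.
  H_2: rank ker ∂_2 − rank ∂_3 = (12 − 12) − 0 = 0, and there is no ∂_3, so H_2 = 0.

As a check, the Euler characteristic is 7 − 18 + 12 = 1, which agrees with 1 − 0 + 0 = 1.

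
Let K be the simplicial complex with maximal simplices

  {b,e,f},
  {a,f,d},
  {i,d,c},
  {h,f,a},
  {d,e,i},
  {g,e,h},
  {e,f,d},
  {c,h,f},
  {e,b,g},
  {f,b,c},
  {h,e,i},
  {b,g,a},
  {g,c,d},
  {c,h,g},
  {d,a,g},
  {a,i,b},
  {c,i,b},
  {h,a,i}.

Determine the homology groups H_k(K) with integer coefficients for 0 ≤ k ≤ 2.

H_0 ≅ Z,  H_1 ≅ Z^2,  H_2 ≅ Z.

Fix the vertex order a < b < c < d < e < f < g < h < i and write every simplex with vertices in increasing order. Then dim K = 2 and the simplices of K are:

  0-simplices (9): a, b, c, d, e, f, g, h, i
  1-simplices (27): ab, ad, af, ag, ah, ai, bc, be, bf, bg, bi, cd, cf, cg, ch, ci, de, df, dg, di, ef, eg, eh, ei, fh, gh, hi
  2-simplices (18): abg, abi, adf, adg, afh, ahi, bcf, bci, bef, beg, cdg, cdi, cfh, cgh, def, dei, egh, ehi

Hence C_0 ≅ Z^9, C_1 ≅ Z^27, C_2 ≅ Z^18.

The boundary map ∂_1: C_1 → C_0 is given by ∂[p,q] = [q] − [p].
As a 9×27 matrix over Z this has rank 8, with invariant factors (1,1,1,1,1,1,1,1).

∂_2: C_2 → C_1 sends each 2-simplex [p,q,r] to [q,r] − [p,r] + [p,q]. For instance
  ∂abi = bi − ai + ab,
  ∂beg = eg − bg + be.
The resulting 27×18 matrix has rank 17, and its Smith normal form has invariant factors (1,1,1,1,1,1,1,1,1,1,1,1,1,1,1,1,1).

From H_k ≅ ker(∂_k) / im(∂_{k+1}) we obtain:

  H_0: rank C_0 − rank ∂_1 = 9 − 8 = 1, and the invariant factors of ∂_1 are all 1, so H_0 ≅ Z.
  H_1: rank ker ∂_1 − rank ∂_2 = (27 − 8) − 17 = 2, and the invariant factors of ∂_2 are all 1, so H_1 ≅ Z^2.
  H_2: rank ker ∂_2 − rank ∂_3 = (18 − 17) − 0 = 1, and there is no ∂_3, so H_2 ≅ Z.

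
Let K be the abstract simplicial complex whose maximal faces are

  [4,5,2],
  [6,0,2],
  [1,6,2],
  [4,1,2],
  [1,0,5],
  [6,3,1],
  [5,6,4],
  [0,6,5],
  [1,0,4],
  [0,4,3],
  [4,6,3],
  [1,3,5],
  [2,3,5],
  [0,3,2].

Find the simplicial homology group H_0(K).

H_0 = Z.

We work with the vertex ordering 0 < 1 < 2 < 3 < 4 < 5 < 6. The simplices of K, each written with vertices in increasing order, are:

  0-simplices (7): [0], [1], [2], [3], [4], [5], [6]
  1-simplices (21): [0,1], [0,2], [0,3], [0,4], [0,5], [0,6], [1,2], [1,3], [1,4], [1,5], [1,6], [2,3], [2,4], [2,5], [2,6], [3,4], [3,5], [3,6], [4,5], [4,6], [5,6]
  2-simplices (14): [0,1,4], [0,1,5], [0,2,3], [0,2,6], [0,3,4], [0,5,6], [1,2,4], [1,2,6], [1,3,5], [1,3,6], [2,3,5], [2,4,5], [3,4,6], [4,5,6]

giving chain groups C_0 ≅ Z^7, C_1 ≅ Z^21, C_2 ≅ Z^14.

∂_1: C_1 → C_0 is given by ∂[p,q] = [q] − [p].
The 7×21 boundary matrix has rank 6 and Smith normal form diag(1,1,1,1,1,1).

∂_2: C_2 → C_1 sends each 2-simplex [p,q,r] to [q,r] − [p,r] + [p,q]. For instance
  ∂[0,2,6] = [2,6] − [0,6] + [0,2],
  ∂[1,2,4] = [2,4] − [1,4] + [1,2].
This gives a 21×14 integer matrix of rank 13; reducing to Smith normal form yields diagonal entries (1,1,1,1,1,1,1,1,1,1,1,1,1).

Computing H_k = (kernel of ∂_k) / (image of ∂_{k+1}):

  H_0: rank C_0 − rank ∂_1 = 7 − 6 = 1, and the invariant factors of ∂_1 are all 1, so H_0 = Z.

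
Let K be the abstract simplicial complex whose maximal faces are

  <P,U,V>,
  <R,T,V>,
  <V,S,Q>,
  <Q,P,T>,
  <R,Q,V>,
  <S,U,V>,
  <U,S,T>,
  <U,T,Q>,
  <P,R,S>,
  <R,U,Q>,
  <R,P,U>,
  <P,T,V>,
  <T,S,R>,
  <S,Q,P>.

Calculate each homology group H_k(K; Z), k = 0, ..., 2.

H_0 ≅ Z,  H_1 ≅ Z^2,  H_2 ≅ Z.

Order the vertices as P < Q < R < S < T < U < V. Listing each simplex with vertices in this order, K has dimension 2 with simplices:

  0-simplices (7): P, Q, R, S, T, U, V
  1-simplices (21): PQ, PR, PS, PT, PU, PV, QR, QS, QT, QU, QV, RS, RT, RU, RV, ST, SU, SV, TU, TV, UV
  2-simplices (14): PQS, PQT, PRS, PRU, PTV, PUV, QRU, QRV, QSV, QTU, RST, RTV, STU, SUV

giving chain groups C_0 ≅ Z^7, C_1 ≅ Z^21, C_2 ≅ Z^14.

∂_1: C_1 → C_0 maps an edge to its endpoints' difference, ∂[p,q] = q − p.
The 7×21 boundary matrix has rank 6 and Smith normal form diag(1,1,1,1,1,1).

The boundary map ∂_2: C_2 → C_1 acts by ∂[p,q,r] = [q,r] − [p,r] + [p,q]. For instance
  ∂PRU = RU − PU + PR,
  ∂PUV = UV − PV + PU.
As a 21×14 matrix over Z this has rank 13, with invariant factors (1,1,1,1,1,1,1,1,1,1,1,1,1).

Computing H_k = (kernel of ∂_k) / (image of ∂_{k+1}):

  H_0: rank C_0 − rank ∂_1 = 7 − 6 = 1, and the invariant factors of ∂_1 are all 1, so H_0 ≅ Z.
  H_1: rank ker ∂_1 − rank ∂_2 = (21 − 6) − 13 = 2, and the invariant factors of ∂_2 are all 1, so H_1 ≅ Z^2.
  H_2: rank ker ∂_2 − rank ∂_3 = (14 − 13) − 0 = 1, and there is no ∂_3, so H_2 ≅ Z.

As a check, the Euler characteristic is 7 − 21 + 14 = 0, which agrees with 1 − 2 + 1 = 0.
(K is a triangulation of the torus T^2.)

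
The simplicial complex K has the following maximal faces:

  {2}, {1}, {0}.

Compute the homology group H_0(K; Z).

H_0 ≅ Z^3.

Order the vertices as 0 < 1 < 2. Listing each simplex with vertices in this order, K has dimension 0 with simplices:

  0-simplices (3): [0], [1], [2]

so the chain groups are C_0 ≅ Z^3.

From H_k ≅ ker(∂_k) / im(∂_{k+1}) we obtain:

  H_0: rank C_0 − rank ∂_1 = 3 − 0 = 3, and there is no ∂_1, so H_0 ≅ Z^3.

(K is a triangulation of a set of 3 points.)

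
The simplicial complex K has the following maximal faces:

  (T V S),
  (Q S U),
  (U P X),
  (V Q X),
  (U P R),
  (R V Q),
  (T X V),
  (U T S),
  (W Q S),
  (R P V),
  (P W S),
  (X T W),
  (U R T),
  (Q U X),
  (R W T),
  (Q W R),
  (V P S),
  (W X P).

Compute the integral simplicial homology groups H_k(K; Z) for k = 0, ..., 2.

H_0 = Z,  H_1 = Z^2,  H_2 = Z.

Take the total order P < Q < R < S < T < U < V < W < X on the vertex set. Then K (dimension 2) consists of the simplices:

  0-simplices (9): P, Q, R, S, T, U, V, W, X
  1-simplices (27): PR, PS, PU, PV, PW, PX, QR, QS, QU, QV, QW, QX, RT, RU, RV, RW, ST, SU, SV, SW, TU, TV, TW, TX, UX, VX, WX
  2-simplices (18): PRU, PRV, PSV, PSW, PUX, PWX, QRV, QRW, QSU, QSW, QUX, QVX, RTU, RTW, STU, STV, TVX, TWX

giving chain groups C_0 ≅ Z^9, C_1 ≅ Z^27, C_2 ≅ Z^18.

Boundary ∂_1: C_1 → C_0 maps an edge to its endpoints' difference, ∂[p,q] = q − p.
The 9×27 boundary matrix has rank 8 and Smith normal form diag(1,1,1,1,1,1,1,1).

The boundary map ∂_2: C_2 → C_1 maps a triangle to the signed sum of its edges. For instance
  ∂PUX = UX − PX + PU,
  ∂QSU = SU − QU + QS.
The 27×18 boundary matrix has rank 17 and Smith normal form diag(1,1,1,1,1,1,1,1,1,1,1,1,1,1,1,1,1).

Computing H_k = (kernel of ∂_k) / (image of ∂_{k+1}):

  H_0: rank C_0 − rank ∂_1 = 9 − 8 = 1, and the invariant factors of ∂_1 are all 1, so H_0 = Z.
  H_1: rank ker ∂_1 − rank ∂_2 = (27 − 8) − 17 = 2, and the invariant factors of ∂_2 are all 1, so H_1 = Z^2.
  H_2: rank ker ∂_2 − rank ∂_3 = (18 − 17) − 0 = 1, and there is no ∂_3, so H_2 = Z.

As a check, the Euler characteristic is 9 − 27 + 18 = 0, which agrees with 1 − 2 + 1 = 0.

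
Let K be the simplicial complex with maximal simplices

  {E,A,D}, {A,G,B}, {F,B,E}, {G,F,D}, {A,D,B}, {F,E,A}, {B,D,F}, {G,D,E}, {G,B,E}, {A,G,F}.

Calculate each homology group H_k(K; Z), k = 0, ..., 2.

Fix the vertex order A < B < D < E < F < G and write every simplex with vertices in increasing order. Then dim K = 2 and the simplices of K are:

  0-simplices (6): A, B, D, E, F, G
  1-simplices (15): AB, AD, AE, AF, AG, BD, BE, BF, BG, DE, DF, DG, EF, EG, FG
  2-simplices (10): ABD, ABG, ADE, AEF, AFG, BDF, BEF, BEG, DEG, DFG

giving chain groups C_0 ≅ Z^6, C_1 ≅ Z^15, C_2 ≅ Z^10.

The boundary map ∂_1: C_1 → C_0 maps an edge to its endpoints' difference, ∂[p,q] = q − p.
This gives a 6×15 integer matrix of rank 5; reducing to Smith normal form yields diagonal entries (1,1,1,1,1).

The boundary map ∂_2: C_2 → C_1 sends each 2-simplex [p,q,r] to [q,r] − [p,r] + [p,q]. For instance
  ∂AFG = FG − AG + AF,
  ∂ABD = BD − AD + AB.
As a 15×10 matrix over Z this has rank 10, with invariant factors (1,1,1,1,1,1,1,1,1,2).

Computing H_k = (kernel of ∂_k) / (image of ∂_{k+1}):

  H_0: rank C_0 − rank ∂_1 = 6 − 5 = 1, and the invariant factors of ∂_1 are all 1, so H_0 ≅ Z.
  H_1: rank ker ∂_1 − rank ∂_2 = (15 − 5) − 10 = 0, and ∂_2 has invariant factor 2 > 1, so H_1 ≅ Z/2.
  H_2: rank ker ∂_2 − rank ∂_3 = (10 − 10) − 0 = 0, and there is no ∂_3, so H_2 ≅ 0.

H_0 ≅ Z,  H_1 ≅ Z/2,  H_2 = 0.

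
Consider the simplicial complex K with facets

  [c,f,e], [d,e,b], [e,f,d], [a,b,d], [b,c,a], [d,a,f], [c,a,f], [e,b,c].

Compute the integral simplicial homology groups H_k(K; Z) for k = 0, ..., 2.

H_0 = Z,  H_1 = 0,  H_2 = Z.

We work with the vertex ordering a < b < c < d < e < f. The simplices of K, each written with vertices in increasing order, are:

  0-simplices (6): a, b, c, d, e, f
  1-simplices (12): ab, ac, ad, af, bc, bd, be, ce, cf, de, df, ef
  2-simplices (8): abc, abd, acf, adf, bce, bde, cef, def

so the chain groups are C_0 ≅ Z^6, C_1 ≅ Z^12, C_2 ≅ Z^8.

The boundary map ∂_1: C_1 → C_0 sends each edge [p,q] (with p < q) to q − p. For instance
  ∂ac = c − a.
The 6×12 boundary matrix has rank 5 and Smith normal form diag(1,1,1,1,1).

Boundary ∂_2: C_2 → C_1 acts by ∂[p,q,r] = [q,r] − [p,r] + [p,q]. For instance
  ∂abd = bd − ad + ab,
  ∂def = ef − df + de.
The resulting 12×8 matrix has rank 7, and its Smith normal form has invariant factors (1,1,1,1,1,1,1).

From H_k ≅ ker(∂_k) / im(∂_{k+1}) we obtain:

  H_0: rank C_0 − rank ∂_1 = 6 − 5 = 1, and the invariant factors of ∂_1 are all 1, so H_0 ≅ Z.
  H_1: rank ker ∂_1 − rank ∂_2 = (12 − 5) − 7 = 0, and the invariant factors of ∂_2 are all 1, so H_1 ≅ 0.
  H_2: rank ker ∂_2 − rank ∂_3 = (8 − 7) − 0 = 1, and there is no ∂_3, so H_2 ≅ Z.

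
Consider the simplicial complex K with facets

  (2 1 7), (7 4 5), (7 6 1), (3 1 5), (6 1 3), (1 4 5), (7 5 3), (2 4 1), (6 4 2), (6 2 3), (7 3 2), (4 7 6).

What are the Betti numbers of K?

b_0 = 1, b_1 = 0, b_2 = 0.

Take the total order 1 < 2 < 3 < 4 < 5 < 6 < 7 on the vertex set. Then K (dimension 2) consists of the simplices:

  0-simplices (7): [1], [2], [3], [4], [5], [6], [7]
  1-simplices (18): [1,2], [1,3], [1,4], [1,5], [1,6], [1,7], [2,3], [2,4], [2,6], [2,7], [3,5], [3,6], [3,7], [4,5], [4,6], [4,7], [5,7], [6,7]
  2-simplices (12): [1,2,4], [1,2,7], [1,3,5], [1,3,6], [1,4,5], [1,6,7], [2,3,6], [2,3,7], [2,4,6], [3,5,7], [4,5,7], [4,6,7]

so the chain groups are C_0 ≅ Z^7, C_1 ≅ Z^18, C_2 ≅ Z^12.

The boundary map ∂_1: C_1 → C_0 is given by ∂[p,q] = [q] − [p].
This gives a 7×18 integer matrix of rank 6; reducing to Smith normal form yields diagonal entries (1,1,1,1,1,1).

Boundary ∂_2: C_2 → C_1 acts by ∂[p,q,r] = [q,r] − [p,r] + [p,q]. For instance
  ∂[1,3,6] = [3,6] − [1,6] + [1,3],
  ∂[1,2,4] = [2,4] − [1,4] + [1,2].
The 18×12 boundary matrix has rank 12 and Smith normal form diag(1,1,1,1,1,1,1,1,1,1,1,2).

Reading off H_k = ker ∂_k / im ∂_{k+1}:

  H_0: rank C_0 − rank ∂_1 = 7 − 6 = 1, and the invariant factors of ∂_1 are all 1, so H_0 = Z.
  H_1: rank ker ∂_1 − rank ∂_2 = (18 − 6) − 12 = 0, and ∂_2 has invariant factor 2 > 1, so H_1 = Z_2.
  H_2: rank ker ∂_2 − rank ∂_3 = (12 − 12) − 0 = 0, and there is no ∂_3, so H_2 = 0.

Hence the Betti numbers are b_0 = 1, b_1 = 0, b_2 = 0.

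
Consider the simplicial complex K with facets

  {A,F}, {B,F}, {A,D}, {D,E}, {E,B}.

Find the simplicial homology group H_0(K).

H_0 = Z.

We work with the vertex ordering A < B < D < E < F. The simplices of K, each written with vertices in increasing order, are:

  0-simplices (5): A, B, D, E, F
  1-simplices (5): AD, AF, BE, BF, DE

giving chain groups C_0 ≅ Z^5, C_1 ≅ Z^5.

Boundary ∂_1: C_1 → C_0 sends each edge [p,q] (with p < q) to q − p. For instance
  ∂AF = F − A.
The resulting 5×5 matrix has rank 4, and its Smith normal form has invariant factors (1,1,1,1).

Now H_k = ker ∂_k / im ∂_{k+1}, so:

  H_0: rank C_0 − rank ∂_1 = 5 − 4 = 1, and the invariant factors of ∂_1 are all 1, so H_0 = Z.

(K is a triangulation of the circle S^1.)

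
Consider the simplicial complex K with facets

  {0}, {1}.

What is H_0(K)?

H_0 = Z^2.

K has 2 vertices.
rank ∂_0 = 0, rank ∂_1 = 0 ⇒ b_0 = 2 − 0 − 0 = 2. So H_0 ≅ Z^2.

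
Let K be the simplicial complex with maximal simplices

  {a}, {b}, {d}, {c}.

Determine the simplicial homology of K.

Order the vertices as a < b < c < d. Listing each simplex with vertices in this order, K has dimension 0 with simplices:

  0-simplices (4): a, b, c, d

so the chain groups are C_0 ≅ Z^4.

Now H_k = ker ∂_k / im ∂_{k+1}, so:

  H_0: rank C_0 − rank ∂_1 = 4 − 0 = 4, and there is no ∂_1, so H_0 = Z^4.

H_0 ≅ Z^4.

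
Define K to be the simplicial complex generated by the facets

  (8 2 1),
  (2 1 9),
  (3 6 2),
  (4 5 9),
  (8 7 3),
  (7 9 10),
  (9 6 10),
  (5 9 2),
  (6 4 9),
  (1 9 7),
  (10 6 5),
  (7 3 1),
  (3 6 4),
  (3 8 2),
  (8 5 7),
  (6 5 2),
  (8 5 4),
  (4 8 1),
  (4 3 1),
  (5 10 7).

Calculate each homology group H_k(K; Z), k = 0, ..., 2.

We work with the vertex ordering 1 < 2 < 3 < 4 < 5 < 6 < 7 < 8 < 9 < 10. The simplices of K, each written with vertices in increasing order, are:

  0-simplices (10): [1], [2], [3], [4], [5], [6], [7], [8], [9], [10]
  1-simplices (30): (30 of them)
  2-simplices (20): (20 of them)

giving chain groups C_0 ≅ Z^10, C_1 ≅ Z^30, C_2 ≅ Z^20.

∂_1: C_1 → C_0 is given by ∂[p,q] = [q] − [p]. For instance
  ∂[4,6] = [6] − [4].
The 10×30 boundary matrix has rank 9 and Smith normal form diag(1,1,1,1,1,1,1,1,1).

The boundary map ∂_2: C_2 → C_1 maps a triangle to the signed sum of its edges. For instance
  ∂[1,3,7] = [3,7] − [1,7] + [1,3],
  ∂[1,7,9] = [7,9] − [1,9] + [1,7].
As a 30×20 matrix over Z this has rank 20, with invariant factors (1,1,1,1,1,1,1,1,1,1,1,1,1,1,1,1,1,1,1,2).

From H_k ≅ ker(∂_k) / im(∂_{k+1}) we obtain:

  H_0: rank C_0 − rank ∂_1 = 10 − 9 = 1, and the invariant factors of ∂_1 are all 1, so H_0 ≅ Z.
  H_1: rank ker ∂_1 − rank ∂_2 = (30 − 9) − 20 = 1, and ∂_2 has invariant factor 2 > 1, so H_1 ≅ Z ⊕ Z/2.
  H_2: rank ker ∂_2 − rank ∂_3 = (20 − 20) − 0 = 0, and there is no ∂_3, so H_2 ≅ 0.

As a check, the Euler characteristic is 10 − 30 + 20 = 0, which agrees with 1 − 1 + 0 = 0.
(K is a triangulation of the Klein bottle.)

H_0 ≅ Z,  H_1 ≅ Z ⊕ Z/2,  H_2 = 0.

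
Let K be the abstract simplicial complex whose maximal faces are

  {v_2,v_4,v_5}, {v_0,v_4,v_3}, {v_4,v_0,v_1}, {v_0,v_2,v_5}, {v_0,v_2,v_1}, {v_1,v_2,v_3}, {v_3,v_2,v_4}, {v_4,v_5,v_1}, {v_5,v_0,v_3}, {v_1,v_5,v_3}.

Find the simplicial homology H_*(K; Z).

Fix the vertex order v_0 < v_1 < v_2 < v_3 < v_4 < v_5 and write every simplex with vertices in increasing order. Then dim K = 2 and the simplices of K are:

  0-simplices (6): [v_0], [v_1], [v_2], [v_3], [v_4], [v_5]
  1-simplices (15): (15 of them)
  2-simplices (10): [v_0,v_1,v_2], [v_0,v_1,v_4], [v_0,v_2,v_5], [v_0,v_3,v_4], [v_0,v_3,v_5], [v_1,v_2,v_3], [v_1,v_3,v_5], [v_1,v_4,v_5], [v_2,v_3,v_4], [v_2,v_4,v_5]

giving chain groups C_0 ≅ Z^6, C_1 ≅ Z^15, C_2 ≅ Z^10.

The boundary map ∂_1: C_1 → C_0 is given by ∂[p,q] = [q] − [p].
The resulting 6×15 matrix has rank 5, and its Smith normal form has invariant factors (1,1,1,1,1).

∂_2: C_2 → C_1 sends each 2-simplex [p,q,r] to [q,r] − [p,r] + [p,q]. For instance
  ∂[v_0,v_1,v_2] = [v_1,v_2] − [v_0,v_2] + [v_0,v_1],
  ∂[v_2,v_4,v_5] = [v_4,v_5] − [v_2,v_5] + [v_2,v_4].
As a 15×10 matrix over Z this has rank 10, with invariant factors (1,1,1,1,1,1,1,1,1,2).

Computing H_k = (kernel of ∂_k) / (image of ∂_{k+1}):

  H_0: rank C_0 − rank ∂_1 = 6 − 5 = 1, and the invariant factors of ∂_1 are all 1, so H_0 ≅ Z.
  H_1: rank ker ∂_1 − rank ∂_2 = (15 − 5) − 10 = 0, and ∂_2 has invariant factor 2 > 1, so H_1 ≅ Z_2.
  H_2: rank ker ∂_2 − rank ∂_3 = (10 − 10) − 0 = 0, and there is no ∂_3, so H_2 ≅ 0.

(K is a triangulation of the real projective plane RP^2.)

H_0 = Z,  H_1 = Z_2,  H_2 = 0.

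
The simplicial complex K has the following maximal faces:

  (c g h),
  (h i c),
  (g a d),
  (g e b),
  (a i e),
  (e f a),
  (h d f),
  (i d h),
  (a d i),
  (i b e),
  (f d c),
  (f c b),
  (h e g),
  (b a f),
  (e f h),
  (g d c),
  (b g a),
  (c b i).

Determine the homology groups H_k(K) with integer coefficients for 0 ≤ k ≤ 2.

H_0 ≅ Z,  H_1 ≅ Z ⊕ Z_2,  H_2 = 0.

Fix the vertex order a < b < c < d < e < f < g < h < i and write every simplex with vertices in increasing order. Then dim K = 2 and the simplices of K are:

  0-simplices (9): a, b, c, d, e, f, g, h, i
  1-simplices (27): ab, ad, ae, af, ag, ai, bc, be, bf, bg, bi, cd, cf, cg, ch, ci, df, dg, dh, di, ef, eg, eh, ei, fh, gh, hi
  2-simplices (18): abf, abg, adg, adi, aef, aei, bcf, bci, beg, bei, cdf, cdg, cgh, chi, dfh, dhi, efh, egh

Hence C_0 ≅ Z^9, C_1 ≅ Z^27, C_2 ≅ Z^18.

Boundary ∂_1: C_1 → C_0 sends each edge [p,q] (with p < q) to q − p.
The resulting 9×27 matrix has rank 8, and its Smith normal form has invariant factors (1,1,1,1,1,1,1,1).

The boundary map ∂_2: C_2 → C_1 sends each 2-simplex [p,q,r] to [q,r] − [p,r] + [p,q]. For instance
  ∂beg = eg − bg + be,
  ∂bei = ei − bi + be.
The resulting 27×18 matrix has rank 18, and its Smith normal form has invariant factors (1,1,1,1,1,1,1,1,1,1,1,1,1,1,1,1,1,2).

Reading off H_k = ker ∂_k / im ∂_{k+1}:

  H_0: rank C_0 − rank ∂_1 = 9 − 8 = 1, and the invariant factors of ∂_1 are all 1, so H_0 = Z.
  H_1: rank ker ∂_1 − rank ∂_2 = (27 − 8) − 18 = 1, and ∂_2 has invariant factor 2 > 1, so H_1 = Z ⊕ Z_2.
  H_2: rank ker ∂_2 − rank ∂_3 = (18 − 18) − 0 = 0, and there is no ∂_3, so H_2 = 0.

As a check, the Euler characteristic is 9 − 27 + 18 = 0, which agrees with 1 − 1 + 0 = 0.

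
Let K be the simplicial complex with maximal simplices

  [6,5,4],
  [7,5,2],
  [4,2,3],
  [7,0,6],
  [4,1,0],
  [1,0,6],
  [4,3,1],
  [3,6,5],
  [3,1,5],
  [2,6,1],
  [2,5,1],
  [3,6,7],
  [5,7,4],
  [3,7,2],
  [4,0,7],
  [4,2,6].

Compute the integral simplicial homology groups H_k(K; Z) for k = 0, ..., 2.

H_0 = Z,  H_1 = Z^2,  H_2 = Z.

Take the total order 0 < 1 < 2 < 3 < 4 < 5 < 6 < 7 on the vertex set. Then K (dimension 2) consists of the simplices:

  0-simplices (8): [0], [1], [2], [3], [4], [5], [6], [7]
  1-simplices (24): (24 of them)
  2-simplices (16): [0,1,4], [0,1,6], [0,4,7], [0,6,7], [1,2,5], [1,2,6], [1,3,4], [1,3,5], [2,3,4], [2,3,7], [2,4,6], [2,5,7], [3,5,6], [3,6,7], [4,5,6], [4,5,7]

giving chain groups C_0 ≅ Z^8, C_1 ≅ Z^24, C_2 ≅ Z^16.

∂_1: C_1 → C_0 sends each edge [p,q] (with p < q) to q − p. For instance
  ∂[3,5] = [5] − [3].
This gives a 8×24 integer matrix of rank 7; reducing to Smith normal form yields diagonal entries (1,1,1,1,1,1,1).

The boundary map ∂_2: C_2 → C_1 sends each 2-simplex [p,q,r] to [q,r] − [p,r] + [p,q]. For instance
  ∂[2,3,4] = [3,4] − [2,4] + [2,3],
  ∂[1,3,5] = [3,5] − [1,5] + [1,3].
As a 24×16 matrix over Z this has rank 15, with invariant factors (1,1,1,1,1,1,1,1,1,1,1,1,1,1,1).

Now H_k = ker ∂_k / im ∂_{k+1}, so:

  H_0: rank C_0 − rank ∂_1 = 8 − 7 = 1, and the invariant factors of ∂_1 are all 1, so H_0 = Z.
  H_1: rank ker ∂_1 − rank ∂_2 = (24 − 7) − 15 = 2, and the invariant factors of ∂_2 are all 1, so H_1 = Z^2.
  H_2: rank ker ∂_2 − rank ∂_3 = (16 − 15) − 0 = 1, and there is no ∂_3, so H_2 = Z.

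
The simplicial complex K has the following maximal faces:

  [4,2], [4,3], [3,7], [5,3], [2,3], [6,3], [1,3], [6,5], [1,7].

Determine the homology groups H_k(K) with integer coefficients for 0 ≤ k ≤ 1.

H_0 = Z,  H_1 = Z^3.

Order the vertices as 1 < 2 < 3 < 4 < 5 < 6 < 7. Listing each simplex with vertices in this order, K has dimension 1 with simplices:

  0-simplices (7): [1], [2], [3], [4], [5], [6], [7]
  1-simplices (9): [1,3], [1,7], [2,3], [2,4], [3,4], [3,5], [3,6], [3,7], [5,6]

giving chain groups C_0 ≅ Z^7, C_1 ≅ Z^9.

The boundary map ∂_1: C_1 → C_0 is given by ∂[p,q] = [q] − [p]. For instance
  ∂[3,5] = [5] − [3].
The 7×9 boundary matrix has rank 6 and Smith normal form diag(1,1,1,1,1,1).

From H_k ≅ ker(∂_k) / im(∂_{k+1}) we obtain:

  H_0: rank C_0 − rank ∂_1 = 7 − 6 = 1, and the invariant factors of ∂_1 are all 1, so H_0 ≅ Z.
  H_1: rank ker ∂_1 − rank ∂_2 = (9 − 6) − 0 = 3, and there is no ∂_2, so H_1 ≅ Z^3.

As a check, the Euler characteristic is 7 − 9 = -2, which agrees with 1 − 3 = -2.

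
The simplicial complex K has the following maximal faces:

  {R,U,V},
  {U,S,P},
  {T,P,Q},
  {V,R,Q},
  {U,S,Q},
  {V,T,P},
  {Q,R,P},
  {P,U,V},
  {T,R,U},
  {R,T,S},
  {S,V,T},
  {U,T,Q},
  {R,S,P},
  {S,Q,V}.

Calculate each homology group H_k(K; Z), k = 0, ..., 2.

H_0 = Z,  H_1 = Z^2,  H_2 = Z.

We work with the vertex ordering P < Q < R < S < T < U < V. The simplices of K, each written with vertices in increasing order, are:

  0-simplices (7): P, Q, R, S, T, U, V
  1-simplices (21): PQ, PR, PS, PT, PU, PV, QR, QS, QT, QU, QV, RS, RT, RU, RV, ST, SU, SV, TU, TV, UV
  2-simplices (14): PQR, PQT, PRS, PSU, PTV, PUV, QRV, QSU, QSV, QTU, RST, RTU, RUV, STV

Hence C_0 ≅ Z^7, C_1 ≅ Z^21, C_2 ≅ Z^14.

The boundary map ∂_1: C_1 → C_0 sends each edge [p,q] (with p < q) to q − p. For instance
  ∂PQ = Q − P.
The resulting 7×21 matrix has rank 6, and its Smith normal form has invariant factors (1,1,1,1,1,1).

The boundary map ∂_2: C_2 → C_1 sends each 2-simplex [p,q,r] to [q,r] − [p,r] + [p,q]. For instance
  ∂PRS = RS − PS + PR,
  ∂QSV = SV − QV + QS.
As a 21×14 matrix over Z this has rank 13, with invariant factors (1,1,1,1,1,1,1,1,1,1,1,1,1).

Reading off H_k = ker ∂_k / im ∂_{k+1}:

  H_0: rank C_0 − rank ∂_1 = 7 − 6 = 1, and the invariant factors of ∂_1 are all 1, so H_0 = Z.
  H_1: rank ker ∂_1 − rank ∂_2 = (21 − 6) − 13 = 2, and the invariant factors of ∂_2 are all 1, so H_1 = Z^2.
  H_2: rank ker ∂_2 − rank ∂_3 = (14 − 13) − 0 = 1, and there is no ∂_3, so H_2 = Z.

As a check, the Euler characteristic is 7 − 21 + 14 = 0, which agrees with 1 − 2 + 1 = 0.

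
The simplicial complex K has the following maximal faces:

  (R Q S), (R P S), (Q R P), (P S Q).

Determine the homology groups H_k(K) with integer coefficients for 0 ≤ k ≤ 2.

Take the total order P < Q < R < S on the vertex set. Then K (dimension 2) consists of the simplices:

  0-simplices (4): P, Q, R, S
  1-simplices (6): PQ, PR, PS, QR, QS, RS
  2-simplices (4): PQR, PQS, PRS, QRS

giving chain groups C_0 ≅ Z^4, C_1 ≅ Z^6, C_2 ≅ Z^4.

∂_1: C_1 → C_0 sends each edge [p,q] (with p < q) to q − p.
As a 4×6 matrix over Z this has rank 3, with invariant factors (1,1,1).

The boundary map ∂_2: C_2 → C_1 sends each 2-simplex [p,q,r] to [q,r] − [p,r] + [p,q]. For instance
  ∂PQS = QS − PS + PQ,
  ∂QRS = RS − QS + QR.
This gives a 6×4 integer matrix of rank 3; reducing to Smith normal form yields diagonal entries (1,1,1).

From H_k ≅ ker(∂_k) / im(∂_{k+1}) we obtain:

  H_0: rank C_0 − rank ∂_1 = 4 − 3 = 1, and the invariant factors of ∂_1 are all 1, so H_0 ≅ Z.
  H_1: rank ker ∂_1 − rank ∂_2 = (6 − 3) − 3 = 0, and the invariant factors of ∂_2 are all 1, so H_1 ≅ 0.
  H_2: rank ker ∂_2 − rank ∂_3 = (4 − 3) − 0 = 1, and there is no ∂_3, so H_2 ≅ Z.

H_0 = Z,  H_1 = 0,  H_2 = Z.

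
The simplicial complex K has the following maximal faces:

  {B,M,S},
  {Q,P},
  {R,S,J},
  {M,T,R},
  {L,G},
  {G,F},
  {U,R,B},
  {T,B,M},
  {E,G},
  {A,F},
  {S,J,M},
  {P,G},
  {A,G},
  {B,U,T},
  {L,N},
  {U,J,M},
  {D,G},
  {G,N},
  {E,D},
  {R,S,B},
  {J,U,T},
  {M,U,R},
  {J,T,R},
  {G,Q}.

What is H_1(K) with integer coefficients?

Order the vertices as A < B < D < E < F < G < J < L < M < N < P < Q < R < S < T < U. Listing each simplex with vertices in this order, K has dimension 2 with simplices:

  0-simplices (16): A, B, D, E, F, G, J, L, M, N, P, Q, R, S, T, U
  1-simplices (30): AF, AG, BM, BR, BS, BT, BU, DE, DG, EG, FG, GL, GN, GP, GQ, JM, JR, JS, JT, JU, LN, MR, MS, MT, MU, PQ, RS, RT, RU, TU
  2-simplices (12): BMS, BMT, BRS, BRU, BTU, JMS, JMU, JRS, JRT, JTU, MRT, MRU

Hence C_0 ≅ Z^16, C_1 ≅ Z^30, C_2 ≅ Z^12.

The boundary map ∂_1: C_1 → C_0 sends each edge [p,q] (with p < q) to q − p.
This gives a 16×30 integer matrix of rank 14; reducing to Smith normal form yields diagonal entries (1,1,1,1,1,1,1,1,1,1,1,1,1,1).

Boundary ∂_2: C_2 → C_1 acts by ∂[p,q,r] = [q,r] − [p,r] + [p,q]. For instance
  ∂BMS = MS − BS + BM,
  ∂BRS = RS − BS + BR.
The 30×12 boundary matrix has rank 12 and Smith normal form diag(1,1,1,1,1,1,1,1,1,1,1,2).

Computing H_k = (kernel of ∂_k) / (image of ∂_{k+1}):

  H_1: rank ker ∂_1 − rank ∂_2 = (30 − 14) − 12 = 4, and ∂_2 has invariant factor 2 > 1, so H_1 ≅ Z^4 ⊕ Z/2Z.

H_1 = Z^4 ⊕ Z/2Z.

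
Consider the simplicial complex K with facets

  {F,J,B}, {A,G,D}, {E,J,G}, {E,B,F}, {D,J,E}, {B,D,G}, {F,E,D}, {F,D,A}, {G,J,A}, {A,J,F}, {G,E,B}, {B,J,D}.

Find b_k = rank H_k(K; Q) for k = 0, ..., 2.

Order the vertices as A < B < D < E < F < G < J. Listing each simplex with vertices in this order, K has dimension 2 with simplices:

  0-simplices (7): A, B, D, E, F, G, J
  1-simplices (18): AD, AF, AG, AJ, BD, BE, BF, BG, BJ, DE, DF, DG, DJ, EF, EG, EJ, FJ, GJ
  2-simplices (12): ADF, ADG, AFJ, AGJ, BDG, BDJ, BEF, BEG, BFJ, DEF, DEJ, EGJ

so the chain groups are C_0 ≅ Z^7, C_1 ≅ Z^18, C_2 ≅ Z^12.

∂_1: C_1 → C_0 is given by ∂[p,q] = [q] − [p].
The resulting 7×18 matrix has rank 6, and its Smith normal form has invariant factors (1,1,1,1,1,1).

Boundary ∂_2: C_2 → C_1 acts by ∂[p,q,r] = [q,r] − [p,r] + [p,q]. For instance
  ∂AGJ = GJ − AJ + AG,
  ∂DEJ = EJ − DJ + DE.
The 18×12 boundary matrix has rank 12 and Smith normal form diag(1,1,1,1,1,1,1,1,1,1,1,2).

Now H_k = ker ∂_k / im ∂_{k+1}, so:

  H_0: rank C_0 − rank ∂_1 = 7 − 6 = 1, and the invariant factors of ∂_1 are all 1, so H_0 ≅ Z.
  H_1: rank ker ∂_1 − rank ∂_2 = (18 − 6) − 12 = 0, and ∂_2 has invariant factor 2 > 1, so H_1 ≅ Z/2Z.
  H_2: rank ker ∂_2 − rank ∂_3 = (12 − 12) − 0 = 0, and there is no ∂_3, so H_2 ≅ 0.

Hence the Betti numbers are b_0 = 1, b_1 = 0, b_2 = 0.

b_0 = 1, b_1 = 0, b_2 = 0.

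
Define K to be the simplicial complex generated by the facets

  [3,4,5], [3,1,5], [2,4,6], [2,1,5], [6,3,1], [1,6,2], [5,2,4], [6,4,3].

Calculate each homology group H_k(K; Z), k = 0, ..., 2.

Fix the vertex order 1 < 2 < 3 < 4 < 5 < 6 and write every simplex with vertices in increasing order. Then dim K = 2 and the simplices of K are:

  0-simplices (6): [1], [2], [3], [4], [5], [6]
  1-simplices (12): [1,2], [1,3], [1,5], [1,6], [2,4], [2,5], [2,6], [3,4], [3,5], [3,6], [4,5], [4,6]
  2-simplices (8): [1,2,5], [1,2,6], [1,3,5], [1,3,6], [2,4,5], [2,4,6], [3,4,5], [3,4,6]

Hence C_0 ≅ Z^6, C_1 ≅ Z^12, C_2 ≅ Z^8.

∂_1: C_1 → C_0 maps an edge to its endpoints' difference, ∂[p,q] = q − p. For instance
  ∂[3,4] = [4] − [3].
As a 6×12 matrix over Z this has rank 5, with invariant factors (1,1,1,1,1).

The boundary map ∂_2: C_2 → C_1 sends each 2-simplex [p,q,r] to [q,r] − [p,r] + [p,q]. For instance
  ∂[3,4,5] = [4,5] − [3,5] + [3,4],
  ∂[1,3,5] = [3,5] − [1,5] + [1,3].
The 12×8 boundary matrix has rank 7 and Smith normal form diag(1,1,1,1,1,1,1).

Now H_k = ker ∂_k / im ∂_{k+1}, so:

  H_0: rank C_0 − rank ∂_1 = 6 − 5 = 1, and the invariant factors of ∂_1 are all 1, so H_0 ≅ Z.
  H_1: rank ker ∂_1 − rank ∂_2 = (12 − 5) − 7 = 0, and the invariant factors of ∂_2 are all 1, so H_1 ≅ 0.
  H_2: rank ker ∂_2 − rank ∂_3 = (8 − 7) − 0 = 1, and there is no ∂_3, so H_2 ≅ Z.

As a check, the Euler characteristic is 6 − 12 + 8 = 2, which agrees with 1 − 0 + 1 = 2.

H_0 ≅ Z,  H_1 = 0,  H_2 ≅ Z.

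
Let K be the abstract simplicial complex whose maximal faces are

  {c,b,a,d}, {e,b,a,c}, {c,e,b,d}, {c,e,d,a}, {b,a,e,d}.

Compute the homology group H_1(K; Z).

H_1 = 0.

Fix the vertex order a < b < c < d < e and write every simplex with vertices in increasing order. Then dim K = 3 and the simplices of K are:

  0-simplices (5): a, b, c, d, e
  1-simplices (10): ab, ac, ad, ae, bc, bd, be, cd, ce, de
  2-simplices (10): abc, abd, abe, acd, ace, ade, bcd, bce, bde, cde
  3-simplices (5): abcd, abce, abde, acde, bcde

Hence C_0 ≅ Z^5, C_1 ≅ Z^10, C_2 ≅ Z^10, C_3 ≅ Z^5.

∂_1: C_1 → C_0 maps an edge to its endpoints' difference, ∂[p,q] = q − p. For instance
  ∂ad = d − a.
As a 5×10 matrix over Z this has rank 4, with invariant factors (1,1,1,1).

The boundary map ∂_2: C_2 → C_1 maps a triangle to the signed sum of its edges. For instance
  ∂bde = de − be + bd,
  ∂abc = bc − ac + ab.
This gives a 10×10 integer matrix of rank 6; reducing to Smith normal form yields diagonal entries (1,1,1,1,1,1).

The boundary map ∂_3: C_3 → C_2 sends each 3-simplex σ to the alternating sum Σ_i (−1)^i (σ with its i-th vertex removed). For instance
  ∂abce = bce − ace + abe − abc,
  ∂acde = cde − ade + ace − acd.
The 10×5 boundary matrix has rank 4 and Smith normal form diag(1,1,1,1).

Computing H_k = (kernel of ∂_k) / (image of ∂_{k+1}):

  H_1: rank ker ∂_1 − rank ∂_2 = (10 − 4) − 6 = 0, and the invariant factors of ∂_2 are all 1, so H_1 = 0.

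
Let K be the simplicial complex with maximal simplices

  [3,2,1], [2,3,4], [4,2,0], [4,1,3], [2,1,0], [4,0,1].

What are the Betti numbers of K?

b_0 = 1, b_1 = 0, b_2 = 1.

Fix the vertex order 0 < 1 < 2 < 3 < 4 and write every simplex with vertices in increasing order. Then dim K = 2 and the simplices of K are:

  0-simplices (5): [0], [1], [2], [3], [4]
  1-simplices (9): [0,1], [0,2], [0,4], [1,2], [1,3], [1,4], [2,3], [2,4], [3,4]
  2-simplices (6): [0,1,2], [0,1,4], [0,2,4], [1,2,3], [1,3,4], [2,3,4]

giving chain groups C_0 ≅ Z^5, C_1 ≅ Z^9, C_2 ≅ Z^6.

The boundary map ∂_1: C_1 → C_0 sends each edge [p,q] (with p < q) to q − p. For instance
  ∂[3,4] = [4] − [3].
The resulting 5×9 matrix has rank 4, and its Smith normal form has invariant factors (1,1,1,1).

Boundary ∂_2: C_2 → C_1 sends each 2-simplex [p,q,r] to [q,r] − [p,r] + [p,q]. For instance
  ∂[1,3,4] = [3,4] − [1,4] + [1,3],
  ∂[0,1,2] = [1,2] − [0,2] + [0,1].
As a 9×6 matrix over Z this has rank 5, with invariant factors (1,1,1,1,1).

Computing H_k = (kernel of ∂_k) / (image of ∂_{k+1}):

  H_0: rank C_0 − rank ∂_1 = 5 − 4 = 1, and the invariant factors of ∂_1 are all 1, so H_0 ≅ Z.
  H_1: rank ker ∂_1 − rank ∂_2 = (9 − 4) − 5 = 0, and the invariant factors of ∂_2 are all 1, so H_1 ≅ 0.
  H_2: rank ker ∂_2 − rank ∂_3 = (6 − 5) − 0 = 1, and there is no ∂_3, so H_2 ≅ Z.

(K is a triangulation of the 2-sphere S^2.)

Hence the Betti numbers are b_0 = 1, b_1 = 0, b_2 = 1.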